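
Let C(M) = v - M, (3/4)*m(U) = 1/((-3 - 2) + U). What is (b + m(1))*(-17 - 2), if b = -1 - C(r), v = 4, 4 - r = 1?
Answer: 133/3 ≈ 44.333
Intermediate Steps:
r = 3 (r = 4 - 1*1 = 4 - 1 = 3)
m(U) = 4/(3*(-5 + U)) (m(U) = 4/(3*((-3 - 2) + U)) = 4/(3*(-5 + U)))
C(M) = 4 - M
b = -2 (b = -1 - (4 - 1*3) = -1 - (4 - 3) = -1 - 1*1 = -1 - 1 = -2)
(b + m(1))*(-17 - 2) = (-2 + 4/(3*(-5 + 1)))*(-17 - 2) = (-2 + (4/3)/(-4))*(-19) = (-2 + (4/3)*(-¼))*(-19) = (-2 - ⅓)*(-19) = -7/3*(-19) = 133/3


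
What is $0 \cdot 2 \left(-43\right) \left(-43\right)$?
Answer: $0$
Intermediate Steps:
$0 \cdot 2 \left(-43\right) \left(-43\right) = 0 \left(-43\right) \left(-43\right) = 0 \left(-43\right) = 0$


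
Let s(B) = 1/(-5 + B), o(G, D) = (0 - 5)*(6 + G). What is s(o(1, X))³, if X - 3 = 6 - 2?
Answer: -1/64000 ≈ -1.5625e-5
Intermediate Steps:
X = 7 (X = 3 + (6 - 2) = 3 + 4 = 7)
o(G, D) = -30 - 5*G (o(G, D) = -5*(6 + G) = -30 - 5*G)
s(o(1, X))³ = (1/(-5 + (-30 - 5*1)))³ = (1/(-5 + (-30 - 5)))³ = (1/(-5 - 35))³ = (1/(-40))³ = (-1/40)³ = -1/64000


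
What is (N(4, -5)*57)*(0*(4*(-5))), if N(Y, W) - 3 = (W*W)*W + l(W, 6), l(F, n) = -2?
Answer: 0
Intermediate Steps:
N(Y, W) = 1 + W**3 (N(Y, W) = 3 + ((W*W)*W - 2) = 3 + (W**2*W - 2) = 3 + (W**3 - 2) = 3 + (-2 + W**3) = 1 + W**3)
(N(4, -5)*57)*(0*(4*(-5))) = ((1 + (-5)**3)*57)*(0*(4*(-5))) = ((1 - 125)*57)*(0*(-20)) = -124*57*0 = -7068*0 = 0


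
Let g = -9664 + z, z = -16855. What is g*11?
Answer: -291709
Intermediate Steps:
g = -26519 (g = -9664 - 16855 = -26519)
g*11 = -26519*11 = -291709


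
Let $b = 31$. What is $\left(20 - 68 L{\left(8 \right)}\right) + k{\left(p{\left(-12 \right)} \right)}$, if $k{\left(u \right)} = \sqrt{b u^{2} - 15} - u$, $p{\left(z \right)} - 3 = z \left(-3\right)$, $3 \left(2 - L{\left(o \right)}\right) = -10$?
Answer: $- \frac{1145}{3} + 4 \sqrt{2946} \approx -164.56$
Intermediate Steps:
$L{\left(o \right)} = \frac{16}{3}$ ($L{\left(o \right)} = 2 - - \frac{10}{3} = 2 + \frac{10}{3} = \frac{16}{3}$)
$p{\left(z \right)} = 3 - 3 z$ ($p{\left(z \right)} = 3 + z \left(-3\right) = 3 - 3 z$)
$k{\left(u \right)} = \sqrt{-15 + 31 u^{2}} - u$ ($k{\left(u \right)} = \sqrt{31 u^{2} - 15} - u = \sqrt{-15 + 31 u^{2}} - u$)
$\left(20 - 68 L{\left(8 \right)}\right) + k{\left(p{\left(-12 \right)} \right)} = \left(20 - \frac{1088}{3}\right) - \left(3 + 36 - \sqrt{-15 + 31 \left(3 - -36\right)^{2}}\right) = \left(20 - \frac{1088}{3}\right) + \left(\sqrt{-15 + 31 \left(3 + 36\right)^{2}} - \left(3 + 36\right)\right) = - \frac{1028}{3} + \left(\sqrt{-15 + 31 \cdot 39^{2}} - 39\right) = - \frac{1028}{3} - \left(39 - \sqrt{-15 + 31 \cdot 1521}\right) = - \frac{1028}{3} - \left(39 - \sqrt{-15 + 47151}\right) = - \frac{1028}{3} - \left(39 - \sqrt{47136}\right) = - \frac{1028}{3} - \left(39 - 4 \sqrt{2946}\right) = - \frac{1145}{3} + 4 \sqrt{2946}$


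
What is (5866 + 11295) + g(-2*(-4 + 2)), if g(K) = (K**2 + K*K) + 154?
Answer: 17347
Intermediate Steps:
g(K) = 154 + 2*K**2 (g(K) = (K**2 + K**2) + 154 = 2*K**2 + 154 = 154 + 2*K**2)
(5866 + 11295) + g(-2*(-4 + 2)) = (5866 + 11295) + (154 + 2*(-2*(-4 + 2))**2) = 17161 + (154 + 2*(-2*(-2))**2) = 17161 + (154 + 2*4**2) = 17161 + (154 + 2*16) = 17161 + (154 + 32) = 17161 + 186 = 17347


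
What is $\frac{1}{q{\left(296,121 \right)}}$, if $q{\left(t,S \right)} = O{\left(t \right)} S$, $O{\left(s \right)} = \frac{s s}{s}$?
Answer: $\frac{1}{35816} \approx 2.792 \cdot 10^{-5}$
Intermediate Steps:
$O{\left(s \right)} = s$ ($O{\left(s \right)} = \frac{s^{2}}{s} = s$)
$q{\left(t,S \right)} = S t$ ($q{\left(t,S \right)} = t S = S t$)
$\frac{1}{q{\left(296,121 \right)}} = \frac{1}{121 \cdot 296} = \frac{1}{35816}$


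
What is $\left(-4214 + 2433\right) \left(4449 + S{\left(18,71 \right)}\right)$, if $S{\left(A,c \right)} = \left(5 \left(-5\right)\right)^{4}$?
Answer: $-703626794$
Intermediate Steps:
$S{\left(A,c \right)} = 390625$ ($S{\left(A,c \right)} = \left(-25\right)^{4} = 390625$)
$\left(-4214 + 2433\right) \left(4449 + S{\left(18,71 \right)}\right) = \left(-4214 + 2433\right) \left(4449 + 390625\right) = \left(-1781\right) 395074 = -703626794$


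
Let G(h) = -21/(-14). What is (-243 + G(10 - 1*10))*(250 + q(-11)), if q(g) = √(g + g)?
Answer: -60375 - 483*I*√22/2 ≈ -60375.0 - 1132.7*I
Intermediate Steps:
q(g) = √2*√g (q(g) = √(2*g) = √2*√g)
G(h) = 3/2 (G(h) = -21*(-1/14) = 3/2)
(-243 + G(10 - 1*10))*(250 + q(-11)) = (-243 + 3/2)*(250 + √2*√(-11)) = -483*(250 + √2*(I*√11))/2 = -483*(250 + I*√22)/2 = -60375 - 483*I*√22/2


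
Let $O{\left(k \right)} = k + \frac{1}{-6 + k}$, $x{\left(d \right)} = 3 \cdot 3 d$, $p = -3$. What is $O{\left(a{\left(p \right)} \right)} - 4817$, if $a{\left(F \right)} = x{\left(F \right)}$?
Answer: $- \frac{159853}{33} \approx -4844.0$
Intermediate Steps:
$x{\left(d \right)} = 9 d$
$a{\left(F \right)} = 9 F$
$O{\left(a{\left(p \right)} \right)} - 4817 = \frac{1 + \left(9 \left(-3\right)\right)^{2} - 6 \cdot 9 \left(-3\right)}{-6 + 9 \left(-3\right)} - 4817 = \frac{1 + \left(-27\right)^{2} - -162}{-6 - 27} - 4817 = \frac{1 + 729 + 162}{-33} - 4817 = \left(- \frac{1}{33}\right) 892 - 4817 = - \frac{892}{33} - 4817 = - \frac{159853}{33}$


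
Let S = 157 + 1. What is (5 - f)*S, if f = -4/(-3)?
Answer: 1738/3 ≈ 579.33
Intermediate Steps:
S = 158
f = 4/3 (f = -4*(-⅓) = 4/3 ≈ 1.3333)
(5 - f)*S = (5 - 1*4/3)*158 = (5 - 4/3)*158 = (11/3)*158 = 1738/3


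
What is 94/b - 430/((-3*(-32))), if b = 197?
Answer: -37843/9456 ≈ -4.0020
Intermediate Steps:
94/b - 430/((-3*(-32))) = 94/197 - 430/((-3*(-32))) = 94*(1/197) - 430/96 = 94/197 - 430*1/96 = 94/197 - 215/48 = -37843/9456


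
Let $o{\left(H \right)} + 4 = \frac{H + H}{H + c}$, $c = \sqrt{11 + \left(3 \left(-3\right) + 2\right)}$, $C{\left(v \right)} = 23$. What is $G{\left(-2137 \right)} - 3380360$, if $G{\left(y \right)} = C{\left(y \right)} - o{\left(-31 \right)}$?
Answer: $- \frac{98029719}{29} \approx -3.3803 \cdot 10^{6}$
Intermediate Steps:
$c = 2$ ($c = \sqrt{11 + \left(-9 + 2\right)} = \sqrt{11 - 7} = \sqrt{4} = 2$)
$o{\left(H \right)} = -4 + \frac{2 H}{2 + H}$ ($o{\left(H \right)} = -4 + \frac{H + H}{H + 2} = -4 + \frac{2 H}{2 + H}$)
$G{\left(y \right)} = \frac{721}{29}$ ($G{\left(y \right)} = 23 - \frac{2 \left(-4 - -31\right)}{2 - 31} = 23 - \frac{2 \left(-4 + 31\right)}{-29} = 23 - 2 \left(- \frac{1}{29}\right) 27 = 23 - - \frac{54}{29} = 23 + \frac{54}{29} = \frac{721}{29}$)
$G{\left(-2137 \right)} - 3380360 = \frac{721}{29} - 3380360 = - \frac{98029719}{29}$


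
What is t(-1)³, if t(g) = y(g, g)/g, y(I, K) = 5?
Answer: -125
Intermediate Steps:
t(g) = 5/g
t(-1)³ = (5/(-1))³ = (5*(-1))³ = (-5)³ = -125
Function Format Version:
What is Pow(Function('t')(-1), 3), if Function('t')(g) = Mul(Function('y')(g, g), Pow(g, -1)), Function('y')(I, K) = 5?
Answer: -125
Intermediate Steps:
Function('t')(g) = Mul(5, Pow(g, -1))
Pow(Function('t')(-1), 3) = Pow(Mul(5, Pow(-1, -1)), 3) = Pow(Mul(5, -1), 3) = Pow(-5, 3) = -125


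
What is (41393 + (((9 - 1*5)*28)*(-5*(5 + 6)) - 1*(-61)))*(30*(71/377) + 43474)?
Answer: 578533177432/377 ≈ 1.5346e+9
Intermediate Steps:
(41393 + (((9 - 1*5)*28)*(-5*(5 + 6)) - 1*(-61)))*(30*(71/377) + 43474) = (41393 + (((9 - 5)*28)*(-5*11) + 61))*(30*(71*(1/377)) + 43474) = (41393 + ((4*28)*(-55) + 61))*(30*(71/377) + 43474) = (41393 + (112*(-55) + 61))*(2130/377 + 43474) = (41393 + (-6160 + 61))*(16391828/377) = (41393 - 6099)*(16391828/377) = 35294*(16391828/377) = 578533177432/377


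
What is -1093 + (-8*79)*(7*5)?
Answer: -23213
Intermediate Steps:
-1093 + (-8*79)*(7*5) = -1093 - 632*35 = -1093 - 22120 = -23213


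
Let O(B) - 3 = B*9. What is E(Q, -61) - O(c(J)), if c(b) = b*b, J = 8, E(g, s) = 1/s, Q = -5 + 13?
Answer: -35320/61 ≈ -579.02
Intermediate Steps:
Q = 8
c(b) = b²
O(B) = 3 + 9*B (O(B) = 3 + B*9 = 3 + 9*B)
E(Q, -61) - O(c(J)) = 1/(-61) - (3 + 9*8²) = -1/61 - (3 + 9*64) = -1/61 - (3 + 576) = -1/61 - 1*579 = -1/61 - 579 = -35320/61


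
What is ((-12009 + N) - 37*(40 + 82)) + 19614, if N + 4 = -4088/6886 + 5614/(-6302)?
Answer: 33474427546/10848893 ≈ 3085.5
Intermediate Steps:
N = -59500717/10848893 (N = -4 + (-4088/6886 + 5614/(-6302)) = -4 + (-4088*1/6886 + 5614*(-1/6302)) = -4 + (-2044/3443 - 2807/3151) = -4 - 16105145/10848893 = -59500717/10848893 ≈ -5.4845)
((-12009 + N) - 37*(40 + 82)) + 19614 = ((-12009 - 59500717/10848893) - 37*(40 + 82)) + 19614 = (-130343856754/10848893 - 37*122) + 19614 = (-130343856754/10848893 - 4514) + 19614 = -179315759756/10848893 + 19614 = 33474427546/10848893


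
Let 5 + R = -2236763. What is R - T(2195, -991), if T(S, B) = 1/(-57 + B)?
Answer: -2344132863/1048 ≈ -2.2368e+6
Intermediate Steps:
R = -2236768 (R = -5 - 2236763 = -2236768)
R - T(2195, -991) = -2236768 - 1/(-57 - 991) = -2236768 - 1/(-1048) = -2236768 - 1*(-1/1048) = -2236768 + 1/1048 = -2344132863/1048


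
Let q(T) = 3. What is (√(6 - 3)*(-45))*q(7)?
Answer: -135*√3 ≈ -233.83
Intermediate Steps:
(√(6 - 3)*(-45))*q(7) = (√(6 - 3)*(-45))*3 = (√3*(-45))*3 = -45*√3*3 = -135*√3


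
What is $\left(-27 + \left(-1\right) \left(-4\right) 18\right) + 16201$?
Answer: $16246$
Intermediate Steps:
$\left(-27 + \left(-1\right) \left(-4\right) 18\right) + 16201 = \left(-27 + 4 \cdot 18\right) + 16201 = \left(-27 + 72\right) + 16201 = 45 + 16201 = 16246$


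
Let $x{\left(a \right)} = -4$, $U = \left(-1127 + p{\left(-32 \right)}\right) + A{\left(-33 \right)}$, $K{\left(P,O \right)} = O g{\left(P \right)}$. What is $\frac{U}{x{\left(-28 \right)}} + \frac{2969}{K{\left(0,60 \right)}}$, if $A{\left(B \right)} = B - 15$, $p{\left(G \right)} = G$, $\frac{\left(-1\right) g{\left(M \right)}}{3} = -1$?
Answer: $\frac{14321}{45} \approx 318.24$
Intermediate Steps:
$g{\left(M \right)} = 3$ ($g{\left(M \right)} = \left(-3\right) \left(-1\right) = 3$)
$A{\left(B \right)} = -15 + B$ ($A{\left(B \right)} = B - 15 = -15 + B$)
$K{\left(P,O \right)} = 3 O$ ($K{\left(P,O \right)} = O 3 = 3 O$)
$U = -1207$ ($U = \left(-1127 - 32\right) - 48 = -1159 - 48 = -1207$)
$\frac{U}{x{\left(-28 \right)}} + \frac{2969}{K{\left(0,60 \right)}} = - \frac{1207}{-4} + \frac{2969}{3 \cdot 60} = \left(-1207\right) \left(- \frac{1}{4}\right) + \frac{2969}{180} = \frac{1207}{4} + 2969 \cdot \frac{1}{180} = \frac{1207}{4} + \frac{2969}{180} = \frac{14321}{45}$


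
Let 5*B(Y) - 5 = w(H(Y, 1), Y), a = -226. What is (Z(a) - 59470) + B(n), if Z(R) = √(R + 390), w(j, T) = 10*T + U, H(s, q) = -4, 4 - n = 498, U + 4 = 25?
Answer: -302264/5 + 2*√41 ≈ -60440.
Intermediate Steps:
U = 21 (U = -4 + 25 = 21)
n = -494 (n = 4 - 1*498 = 4 - 498 = -494)
w(j, T) = 21 + 10*T (w(j, T) = 10*T + 21 = 21 + 10*T)
B(Y) = 26/5 + 2*Y (B(Y) = 1 + (21 + 10*Y)/5 = 1 + (21/5 + 2*Y) = 26/5 + 2*Y)
Z(R) = √(390 + R)
(Z(a) - 59470) + B(n) = (√(390 - 226) - 59470) + (26/5 + 2*(-494)) = (√164 - 59470) + (26/5 - 988) = (2*√41 - 59470) - 4914/5 = (-59470 + 2*√41) - 4914/5 = -302264/5 + 2*√41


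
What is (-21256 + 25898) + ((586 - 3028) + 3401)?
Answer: 5601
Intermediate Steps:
(-21256 + 25898) + ((586 - 3028) + 3401) = 4642 + (-2442 + 3401) = 4642 + 959 = 5601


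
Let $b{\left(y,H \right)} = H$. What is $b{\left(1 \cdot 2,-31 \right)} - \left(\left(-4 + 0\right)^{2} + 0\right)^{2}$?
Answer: $-287$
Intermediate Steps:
$b{\left(1 \cdot 2,-31 \right)} - \left(\left(-4 + 0\right)^{2} + 0\right)^{2} = -31 - \left(\left(-4 + 0\right)^{2} + 0\right)^{2} = -31 - \left(\left(-4\right)^{2} + 0\right)^{2} = -31 - \left(16 + 0\right)^{2} = -31 - 16^{2} = -31 - 256 = -287$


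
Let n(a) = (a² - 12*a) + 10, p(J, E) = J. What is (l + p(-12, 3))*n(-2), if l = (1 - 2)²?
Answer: -418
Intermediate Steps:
l = 1 (l = (-1)² = 1)
n(a) = 10 + a² - 12*a
(l + p(-12, 3))*n(-2) = (1 - 12)*(10 + (-2)² - 12*(-2)) = -11*(10 + 4 + 24) = -11*38 = -418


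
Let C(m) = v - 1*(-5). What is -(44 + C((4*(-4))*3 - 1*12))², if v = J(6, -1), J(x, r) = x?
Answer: -3025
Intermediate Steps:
v = 6
C(m) = 11 (C(m) = 6 - 1*(-5) = 6 + 5 = 11)
-(44 + C((4*(-4))*3 - 1*12))² = -(44 + 11)² = -1*55² = -1*3025 = -3025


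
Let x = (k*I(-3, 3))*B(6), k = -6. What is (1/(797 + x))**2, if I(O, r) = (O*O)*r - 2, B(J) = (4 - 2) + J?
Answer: 1/162409 ≈ 6.1573e-6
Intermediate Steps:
B(J) = 2 + J
I(O, r) = -2 + r*O**2 (I(O, r) = O**2*r - 2 = r*O**2 - 2 = -2 + r*O**2)
x = -1200 (x = (-6*(-2 + 3*(-3)**2))*(2 + 6) = -6*(-2 + 3*9)*8 = -6*(-2 + 27)*8 = -6*25*8 = -150*8 = -1200)
(1/(797 + x))**2 = (1/(797 - 1200))**2 = (1/(-403))**2 = (-1/403)**2 = 1/162409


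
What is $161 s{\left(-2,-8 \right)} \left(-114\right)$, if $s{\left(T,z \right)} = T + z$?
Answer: $183540$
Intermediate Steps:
$161 s{\left(-2,-8 \right)} \left(-114\right) = 161 \left(-2 - 8\right) \left(-114\right) = 161 \left(-10\right) \left(-114\right) = \left(-1610\right) \left(-114\right) = 183540$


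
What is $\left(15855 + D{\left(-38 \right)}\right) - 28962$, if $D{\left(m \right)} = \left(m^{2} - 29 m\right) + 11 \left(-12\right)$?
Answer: $-10693$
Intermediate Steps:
$D{\left(m \right)} = -132 + m^{2} - 29 m$ ($D{\left(m \right)} = \left(m^{2} - 29 m\right) - 132 = -132 + m^{2} - 29 m$)
$\left(15855 + D{\left(-38 \right)}\right) - 28962 = \left(15855 - \left(-970 - 1444\right)\right) - 28962 = \left(15855 + \left(-132 + 1444 + 1102\right)\right) - 28962 = \left(15855 + 2414\right) - 28962 = 18269 - 28962 = -10693$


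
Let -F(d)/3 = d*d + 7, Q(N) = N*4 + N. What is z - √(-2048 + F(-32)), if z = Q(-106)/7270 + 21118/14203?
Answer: 14600027/10325581 - I*√5141 ≈ 1.414 - 71.701*I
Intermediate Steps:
Q(N) = 5*N (Q(N) = 4*N + N = 5*N)
F(d) = -21 - 3*d² (F(d) = -3*(d*d + 7) = -3*(d² + 7) = -3*(7 + d²) = -21 - 3*d²)
z = 14600027/10325581 (z = (5*(-106))/7270 + 21118/14203 = -530*1/7270 + 21118*(1/14203) = -53/727 + 21118/14203 = 14600027/10325581 ≈ 1.4140)
z - √(-2048 + F(-32)) = 14600027/10325581 - √(-2048 + (-21 - 3*(-32)²)) = 14600027/10325581 - √(-2048 + (-21 - 3*1024)) = 14600027/10325581 - √(-2048 + (-21 - 3072)) = 14600027/10325581 - √(-2048 - 3093) = 14600027/10325581 - √(-5141) = 14600027/10325581 - I*√5141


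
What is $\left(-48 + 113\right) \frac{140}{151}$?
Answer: $\frac{9100}{151} \approx 60.265$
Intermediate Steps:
$\left(-48 + 113\right) \frac{140}{151} = 65 \cdot 140 \cdot \frac{1}{151} = 65 \cdot \frac{140}{151} = \frac{9100}{151}$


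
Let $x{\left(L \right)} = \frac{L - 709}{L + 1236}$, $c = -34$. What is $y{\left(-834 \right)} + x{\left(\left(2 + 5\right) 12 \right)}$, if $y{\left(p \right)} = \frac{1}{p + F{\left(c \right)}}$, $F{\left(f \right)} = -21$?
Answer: $- \frac{35713}{75240} \approx -0.47465$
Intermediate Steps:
$x{\left(L \right)} = \frac{-709 + L}{1236 + L}$
$y{\left(p \right)} = \frac{1}{-21 + p}$ ($y{\left(p \right)} = \frac{1}{p - 21} = \frac{1}{-21 + p}$)
$y{\left(-834 \right)} + x{\left(\left(2 + 5\right) 12 \right)} = \frac{1}{-21 - 834} + \frac{-709 + \left(2 + 5\right) 12}{1236 + \left(2 + 5\right) 12} = \frac{1}{-855} + \frac{-709 + 7 \cdot 12}{1236 + 7 \cdot 12} = - \frac{1}{855} + \frac{-709 + 84}{1236 + 84} = - \frac{1}{855} + \frac{1}{1320} \left(-625\right) = - \frac{1}{855} - \frac{125}{264} = - \frac{35713}{75240}$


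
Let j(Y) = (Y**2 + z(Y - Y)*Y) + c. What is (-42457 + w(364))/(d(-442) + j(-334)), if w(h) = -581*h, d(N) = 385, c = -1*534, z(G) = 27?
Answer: -253941/102389 ≈ -2.4802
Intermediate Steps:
c = -534
j(Y) = -534 + Y**2 + 27*Y (j(Y) = (Y**2 + 27*Y) - 534 = -534 + Y**2 + 27*Y)
(-42457 + w(364))/(d(-442) + j(-334)) = (-42457 - 581*364)/(385 + (-534 + (-334)**2 + 27*(-334))) = (-42457 - 211484)/(385 + (-534 + 111556 - 9018)) = -253941/(385 + 102004) = -253941/102389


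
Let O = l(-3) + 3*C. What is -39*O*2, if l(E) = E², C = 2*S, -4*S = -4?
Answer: -1170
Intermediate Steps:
S = 1 (S = -¼*(-4) = 1)
C = 2 (C = 2*1 = 2)
O = 15 (O = (-3)² + 3*2 = 9 + 6 = 15)
-39*O*2 = -39*15*2 = -585*2 = -1170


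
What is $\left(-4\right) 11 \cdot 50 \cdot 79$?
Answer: $-173800$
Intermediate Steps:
$\left(-4\right) 11 \cdot 50 \cdot 79 = \left(-44\right) 50 \cdot 79 = \left(-2200\right) 79 = -173800$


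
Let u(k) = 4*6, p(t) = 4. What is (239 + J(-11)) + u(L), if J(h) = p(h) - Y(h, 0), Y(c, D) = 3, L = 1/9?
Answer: 264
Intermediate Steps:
L = ⅑ ≈ 0.11111
J(h) = 1 (J(h) = 4 - 1*3 = 4 - 3 = 1)
u(k) = 24
(239 + J(-11)) + u(L) = (239 + 1) + 24 = 240 + 24 = 264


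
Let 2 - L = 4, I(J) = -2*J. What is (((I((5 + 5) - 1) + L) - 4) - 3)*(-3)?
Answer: 81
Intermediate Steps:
L = -2 (L = 2 - 1*4 = 2 - 4 = -2)
(((I((5 + 5) - 1) + L) - 4) - 3)*(-3) = (((-2*((5 + 5) - 1) - 2) - 4) - 3)*(-3) = (((-2*(10 - 1) - 2) - 4) - 3)*(-3) = (((-2*9 - 2) - 4) - 3)*(-3) = (((-18 - 2) - 4) - 3)*(-3) = ((-20 - 4) - 3)*(-3) = (-24 - 3)*(-3) = -27*(-3) = 81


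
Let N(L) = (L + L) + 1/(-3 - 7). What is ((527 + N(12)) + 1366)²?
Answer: 367450561/100 ≈ 3.6745e+6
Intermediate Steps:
N(L) = -⅒ + 2*L (N(L) = 2*L + 1/(-10) = 2*L - ⅒ = -⅒ + 2*L)
((527 + N(12)) + 1366)² = ((527 + (-⅒ + 2*12)) + 1366)² = ((527 + (-⅒ + 24)) + 1366)² = ((527 + 239/10) + 1366)² = (5509/10 + 1366)² = (19169/10)² = 367450561/100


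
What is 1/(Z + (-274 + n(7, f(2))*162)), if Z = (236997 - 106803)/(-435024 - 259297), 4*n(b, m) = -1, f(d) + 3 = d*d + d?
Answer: -1388642/436988297 ≈ -0.0031778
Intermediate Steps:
f(d) = -3 + d + d**2 (f(d) = -3 + (d*d + d) = -3 + (d**2 + d) = -3 + (d + d**2) = -3 + d + d**2)
n(b, m) = -1/4 (n(b, m) = (1/4)*(-1) = -1/4)
Z = -130194/694321 (Z = 130194/(-694321) = 130194*(-1/694321) = -130194/694321 ≈ -0.18751)
1/(Z + (-274 + n(7, f(2))*162)) = 1/(-130194/694321 + (-274 - 1/4*162)) = 1/(-130194/694321 + (-274 - 81/2)) = 1/(-130194/694321 - 629/2) = 1/(-436988297/1388642) = -1388642/436988297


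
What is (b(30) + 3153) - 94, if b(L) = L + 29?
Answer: 3118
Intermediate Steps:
b(L) = 29 + L
(b(30) + 3153) - 94 = ((29 + 30) + 3153) - 94 = (59 + 3153) - 94 = 3212 - 94 = 3118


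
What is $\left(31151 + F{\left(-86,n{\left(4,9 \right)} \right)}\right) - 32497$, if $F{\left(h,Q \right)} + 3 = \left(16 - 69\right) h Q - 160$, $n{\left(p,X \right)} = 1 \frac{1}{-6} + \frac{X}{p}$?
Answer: $\frac{47921}{6} \approx 7986.8$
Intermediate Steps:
$n{\left(p,X \right)} = - \frac{1}{6} + \frac{X}{p}$ ($n{\left(p,X \right)} = 1 \left(- \frac{1}{6}\right) + \frac{X}{p} = - \frac{1}{6} + \frac{X}{p}$)
$F{\left(h,Q \right)} = -163 - 53 Q h$ ($F{\left(h,Q \right)} = -3 + \left(\left(16 - 69\right) h Q - 160\right) = -3 + \left(- 53 h Q - 160\right) = -3 - \left(160 + 53 Q h\right) = -163 - 53 Q h$)
$\left(31151 + F{\left(-86,n{\left(4,9 \right)} \right)}\right) - 32497 = \left(31151 - \left(163 + 53 \frac{9 - \frac{2}{3}}{4} \left(-86\right)\right)\right) - 32497 = \left(31151 - \left(163 + 53 \cdot \frac{1}{4} \cdot \frac{25}{3} \left(-86\right)\right)\right) - 32497 = \left(31151 - \left(163 + \frac{1325}{12} \left(-86\right)\right)\right) - 32497 = \left(31151 + \left(-163 + \frac{56975}{6}\right)\right) - 32497 = \left(31151 + \frac{55997}{6}\right) - 32497 = \frac{242903}{6} - 32497 = \frac{47921}{6}$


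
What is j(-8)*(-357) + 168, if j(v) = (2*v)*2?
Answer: 11592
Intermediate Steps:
j(v) = 4*v
j(-8)*(-357) + 168 = (4*(-8))*(-357) + 168 = -32*(-357) + 168 = 11424 + 168 = 11592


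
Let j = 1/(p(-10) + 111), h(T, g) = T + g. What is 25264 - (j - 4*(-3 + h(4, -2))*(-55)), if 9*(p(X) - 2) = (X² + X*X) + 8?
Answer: 31217891/1225 ≈ 25484.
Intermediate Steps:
p(X) = 26/9 + 2*X²/9 (p(X) = 2 + ((X² + X*X) + 8)/9 = 2 + ((X² + X²) + 8)/9 = 2 + (2*X² + 8)/9 = 2 + (8 + 2*X²)/9 = 2 + (8/9 + 2*X²/9) = 26/9 + 2*X²/9)
j = 9/1225 (j = 1/((26/9 + (2/9)*(-10)²) + 111) = 1/((26/9 + (2/9)*100) + 111) = 1/((26/9 + 200/9) + 111) = 1/(226/9 + 111) = 1/(1225/9) = 9/1225 ≈ 0.0073469)
25264 - (j - 4*(-3 + h(4, -2))*(-55)) = 25264 - (9/1225 - 4*(-3 + (4 - 2))*(-55)) = 25264 - (9/1225 - 4*(-3 + 2)*(-55)) = 25264 - (9/1225 - 4*(-1)*(-55)) = 25264 - (9/1225 + 4*(-55)) = 25264 - (9/1225 - 220) = 25264 - 1*(-269491/1225) = 25264 + 269491/1225 = 31217891/1225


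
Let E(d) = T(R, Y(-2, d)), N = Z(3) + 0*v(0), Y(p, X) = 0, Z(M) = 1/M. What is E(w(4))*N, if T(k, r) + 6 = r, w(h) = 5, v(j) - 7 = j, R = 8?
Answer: -2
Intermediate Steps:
v(j) = 7 + j
N = ⅓ (N = 1/3 + 0*(7 + 0) = ⅓ + 0*7 = ⅓ + 0 = ⅓ ≈ 0.33333)
T(k, r) = -6 + r
E(d) = -6 (E(d) = -6 + 0 = -6)
E(w(4))*N = -6*⅓ = -2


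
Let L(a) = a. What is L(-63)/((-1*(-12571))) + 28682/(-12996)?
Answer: -180690085/81686358 ≈ -2.2120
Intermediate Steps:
L(-63)/((-1*(-12571))) + 28682/(-12996) = -63/((-1*(-12571))) + 28682/(-12996) = -63/12571 + 28682*(-1/12996) = -63*1/12571 - 14341/6498 = -63/12571 - 14341/6498 = -180690085/81686358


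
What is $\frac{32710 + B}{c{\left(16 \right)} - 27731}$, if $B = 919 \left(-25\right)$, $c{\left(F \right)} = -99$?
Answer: $- \frac{177}{506} \approx -0.3498$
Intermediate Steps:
$B = -22975$
$\frac{32710 + B}{c{\left(16 \right)} - 27731} = \frac{32710 - 22975}{-99 - 27731} = \frac{9735}{-27830} = 9735 \left(- \frac{1}{27830}\right) = - \frac{177}{506}$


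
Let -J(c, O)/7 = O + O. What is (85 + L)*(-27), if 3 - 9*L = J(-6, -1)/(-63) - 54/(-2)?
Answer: -6671/3 ≈ -2223.7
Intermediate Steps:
J(c, O) = -14*O (J(c, O) = -7*(O + O) = -14*O)
L = -214/81 (L = ⅓ - (-14*(-1)/(-63) - 54/(-2))/9 = ⅓ - (14*(-1/63) - 54*(-½))/9 = ⅓ - (-2/9 + 27)/9 = ⅓ - ⅑*241/9 = ⅓ - 241/81 = -214/81 ≈ -2.6420)
(85 + L)*(-27) = (85 - 214/81)*(-27) = (6671/81)*(-27) = -6671/3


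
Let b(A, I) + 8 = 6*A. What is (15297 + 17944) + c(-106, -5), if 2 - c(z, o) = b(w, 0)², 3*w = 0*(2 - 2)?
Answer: 33179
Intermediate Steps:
w = 0 (w = (0*(2 - 2))/3 = (0*0)/3 = (⅓)*0 = 0)
b(A, I) = -8 + 6*A
c(z, o) = -62 (c(z, o) = 2 - (-8 + 6*0)² = 2 - (-8 + 0)² = 2 - 1*(-8)² = 2 - 1*64 = 2 - 64 = -62)
(15297 + 17944) + c(-106, -5) = (15297 + 17944) - 62 = 33241 - 62 = 33179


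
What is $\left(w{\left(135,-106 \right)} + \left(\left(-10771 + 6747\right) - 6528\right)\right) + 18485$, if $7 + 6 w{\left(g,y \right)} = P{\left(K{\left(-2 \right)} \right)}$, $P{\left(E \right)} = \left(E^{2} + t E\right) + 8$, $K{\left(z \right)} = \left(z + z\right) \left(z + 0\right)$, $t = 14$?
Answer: $\frac{15925}{2} \approx 7962.5$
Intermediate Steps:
$K{\left(z \right)} = 2 z^{2}$ ($K{\left(z \right)} = 2 z z = 2 z^{2}$)
$P{\left(E \right)} = 8 + E^{2} + 14 E$ ($P{\left(E \right)} = \left(E^{2} + 14 E\right) + 8 = 8 + E^{2} + 14 E$)
$w{\left(g,y \right)} = \frac{59}{2}$ ($w{\left(g,y \right)} = - \frac{7}{6} + \frac{8 + \left(2 \left(-2\right)^{2}\right)^{2} + 14 \cdot 2 \left(-2\right)^{2}}{6} = - \frac{7}{6} + \frac{8 + \left(2 \cdot 4\right)^{2} + 14 \cdot 2 \cdot 4}{6} = - \frac{7}{6} + \frac{8 + 8^{2} + 14 \cdot 8}{6} = - \frac{7}{6} + \frac{8 + 64 + 112}{6} = - \frac{7}{6} + \frac{1}{6} \cdot 184 = - \frac{7}{6} + \frac{92}{3} = \frac{59}{2}$)
$\left(w{\left(135,-106 \right)} + \left(\left(-10771 + 6747\right) - 6528\right)\right) + 18485 = \left(\frac{59}{2} + \left(\left(-10771 + 6747\right) - 6528\right)\right) + 18485 = \left(\frac{59}{2} - 10552\right) + 18485 = - \frac{21045}{2} + 18485 = \frac{15925}{2}$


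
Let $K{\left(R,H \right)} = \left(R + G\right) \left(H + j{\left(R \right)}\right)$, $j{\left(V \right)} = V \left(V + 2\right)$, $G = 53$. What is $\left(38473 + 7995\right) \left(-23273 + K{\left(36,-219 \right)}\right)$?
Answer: $3670414384$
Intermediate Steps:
$j{\left(V \right)} = V \left(2 + V\right)$
$K{\left(R,H \right)} = \left(53 + R\right) \left(H + R \left(2 + R\right)\right)$ ($K{\left(R,H \right)} = \left(R + 53\right) \left(H + R \left(2 + R\right)\right) = \left(53 + R\right) \left(H + R \left(2 + R\right)\right)$)
$\left(38473 + 7995\right) \left(-23273 + K{\left(36,-219 \right)}\right) = \left(38473 + 7995\right) \left(-23273 + \left(36^{3} + 53 \left(-219\right) + 55 \cdot 36^{2} + 106 \cdot 36 - 7884\right)\right) = 46468 \left(-23273 + \left(46656 - 11607 + 55 \cdot 1296 + 3816 - 7884\right)\right) = 46468 \left(-23273 + \left(46656 - 11607 + 71280 + 3816 - 7884\right)\right) = 46468 \left(-23273 + 102261\right) = 46468 \cdot 78988 = 3670414384$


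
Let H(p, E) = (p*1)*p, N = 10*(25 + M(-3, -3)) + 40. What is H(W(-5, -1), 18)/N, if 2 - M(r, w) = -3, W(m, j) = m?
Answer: 5/68 ≈ 0.073529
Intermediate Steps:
M(r, w) = 5 (M(r, w) = 2 - 1*(-3) = 2 + 3 = 5)
N = 340 (N = 10*(25 + 5) + 40 = 10*30 + 40 = 300 + 40 = 340)
H(p, E) = p**2 (H(p, E) = p*p = p**2)
H(W(-5, -1), 18)/N = (-5)**2/340 = 25*(1/340) = 5/68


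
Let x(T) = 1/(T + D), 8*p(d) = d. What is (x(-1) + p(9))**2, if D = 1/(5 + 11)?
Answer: 49/14400 ≈ 0.0034028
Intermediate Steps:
p(d) = d/8
D = 1/16 ≈ 0.062500
x(T) = 1/(1/16 + T) (x(T) = 1/(T + 1/16) = 1/(1/16 + T))
(x(-1) + p(9))**2 = (16/(1 + 16*(-1)) + (1/8)*9)**2 = (16/(1 - 16) + 9/8)**2 = (16/(-15) + 9/8)**2 = (16*(-1/15) + 9/8)**2 = (-16/15 + 9/8)**2 = (7/120)**2 = 49/14400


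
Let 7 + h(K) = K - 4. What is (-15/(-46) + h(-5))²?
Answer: 519841/2116 ≈ 245.67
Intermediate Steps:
h(K) = -11 + K (h(K) = -7 + (K - 4) = -7 + (-4 + K) = -11 + K)
(-15/(-46) + h(-5))² = (-15/(-46) + (-11 - 5))² = (-15*(-1/46) - 16)² = (15/46 - 16)² = (-721/46)² = 519841/2116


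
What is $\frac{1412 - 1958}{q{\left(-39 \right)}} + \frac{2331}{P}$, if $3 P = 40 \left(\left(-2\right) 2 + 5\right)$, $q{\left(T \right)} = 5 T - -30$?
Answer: $\frac{78379}{440} \approx 178.13$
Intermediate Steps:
$q{\left(T \right)} = 30 + 5 T$ ($q{\left(T \right)} = 5 T + 30 = 30 + 5 T$)
$P = \frac{40}{3}$ ($P = \frac{40 \left(\left(-2\right) 2 + 5\right)}{3} = \frac{40 \left(-4 + 5\right)}{3} = \frac{40 \cdot 1}{3} = \frac{1}{3} \cdot 40 = \frac{40}{3} \approx 13.333$)
$\frac{1412 - 1958}{q{\left(-39 \right)}} + \frac{2331}{P} = \frac{1412 - 1958}{30 + 5 \left(-39\right)} + \frac{2331}{\frac{40}{3}} = - \frac{546}{30 - 195} + 2331 \cdot \frac{3}{40} = - \frac{546}{-165} + \frac{6993}{40} = \left(-546\right) \left(- \frac{1}{165}\right) + \frac{6993}{40} = \frac{182}{55} + \frac{6993}{40} = \frac{78379}{440}$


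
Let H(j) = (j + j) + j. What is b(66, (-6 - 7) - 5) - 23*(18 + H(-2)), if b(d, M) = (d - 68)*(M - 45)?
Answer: -150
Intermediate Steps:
H(j) = 3*j (H(j) = 2*j + j = 3*j)
b(d, M) = (-68 + d)*(-45 + M)
b(66, (-6 - 7) - 5) - 23*(18 + H(-2)) = (3060 - 68*((-6 - 7) - 5) - 45*66 + ((-6 - 7) - 5)*66) - 23*(18 + 3*(-2)) = (3060 - 68*(-13 - 5) - 2970 + (-13 - 5)*66) - 23*(18 - 6) = (3060 - 68*(-18) - 2970 - 18*66) - 23*12 = (3060 + 1224 - 2970 - 1188) - 1*276 = 126 - 276 = -150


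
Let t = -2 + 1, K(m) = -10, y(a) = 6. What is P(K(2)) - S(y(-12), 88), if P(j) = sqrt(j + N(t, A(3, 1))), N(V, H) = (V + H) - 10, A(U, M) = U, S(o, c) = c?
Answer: -88 + 3*I*sqrt(2) ≈ -88.0 + 4.2426*I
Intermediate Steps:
t = -1
N(V, H) = -10 + H + V (N(V, H) = (H + V) - 10 = -10 + H + V)
P(j) = sqrt(-8 + j) (P(j) = sqrt(j + (-10 + 3 - 1)) = sqrt(j - 8) = sqrt(-8 + j))
P(K(2)) - S(y(-12), 88) = sqrt(-8 - 10) - 1*88 = sqrt(-18) - 88 = 3*I*sqrt(2) - 88 = -88 + 3*I*sqrt(2)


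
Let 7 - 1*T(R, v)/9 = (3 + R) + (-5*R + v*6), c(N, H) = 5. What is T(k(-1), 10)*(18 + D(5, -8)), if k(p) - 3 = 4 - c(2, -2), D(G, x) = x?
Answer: -4320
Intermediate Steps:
k(p) = 2 (k(p) = 3 + (4 - 1*5) = 3 + (4 - 5) = 3 - 1 = 2)
T(R, v) = 36 - 54*v + 36*R (T(R, v) = 63 - 9*((3 + R) + (-5*R + v*6)) = 63 - 9*((3 + R) + (-5*R + 6*v)) = 63 - 9*(3 - 4*R + 6*v) = 63 + (-27 - 54*v + 36*R) = 36 - 54*v + 36*R)
T(k(-1), 10)*(18 + D(5, -8)) = (36 - 54*10 + 36*2)*(18 - 8) = (36 - 540 + 72)*10 = -432*10 = -4320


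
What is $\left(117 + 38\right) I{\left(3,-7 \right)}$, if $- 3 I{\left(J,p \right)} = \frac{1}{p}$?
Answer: $\frac{155}{21} \approx 7.381$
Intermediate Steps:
$I{\left(J,p \right)} = - \frac{1}{3 p}$
$\left(117 + 38\right) I{\left(3,-7 \right)} = \left(117 + 38\right) \left(- \frac{1}{3 \left(-7\right)}\right) = 155 \left(\left(- \frac{1}{3}\right) \left(- \frac{1}{7}\right)\right) = 155 \cdot \frac{1}{21} = \frac{155}{21}$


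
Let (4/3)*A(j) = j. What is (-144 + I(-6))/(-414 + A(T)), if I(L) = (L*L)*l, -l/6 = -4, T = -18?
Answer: -32/19 ≈ -1.6842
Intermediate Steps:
A(j) = 3*j/4
l = 24 (l = -6*(-4) = 24)
I(L) = 24*L**2 (I(L) = (L*L)*24 = L**2*24 = 24*L**2)
(-144 + I(-6))/(-414 + A(T)) = (-144 + 24*(-6)**2)/(-414 + (3/4)*(-18)) = (-144 + 24*36)/(-414 - 27/2) = (-144 + 864)/(-855/2) = 720*(-2/855) = -32/19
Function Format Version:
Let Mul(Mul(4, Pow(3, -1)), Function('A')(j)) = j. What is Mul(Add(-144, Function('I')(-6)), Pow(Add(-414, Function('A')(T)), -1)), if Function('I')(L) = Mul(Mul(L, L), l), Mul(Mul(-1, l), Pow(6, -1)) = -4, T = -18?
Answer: Rational(-32, 19) ≈ -1.6842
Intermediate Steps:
Function('A')(j) = Mul(Rational(3, 4), j)
l = 24 (l = Mul(-6, -4) = 24)
Function('I')(L) = Mul(24, Pow(L, 2)) (Function('I')(L) = Mul(Mul(L, L), 24) = Mul(Pow(L, 2), 24) = Mul(24, Pow(L, 2)))
Mul(Add(-144, Function('I')(-6)), Pow(Add(-414, Function('A')(T)), -1)) = Mul(Add(-144, Mul(24, Pow(-6, 2))), Pow(Add(-414, Mul(Rational(3, 4), -18)), -1)) = Mul(Add(-144, Mul(24, 36)), Pow(Add(-414, Rational(-27, 2)), -1)) = Mul(Add(-144, 864), Pow(Rational(-855, 2), -1)) = Mul(720, Rational(-2, 855)) = Rational(-32, 19)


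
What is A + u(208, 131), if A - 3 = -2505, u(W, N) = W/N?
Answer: -327554/131 ≈ -2500.4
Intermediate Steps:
A = -2502 (A = 3 - 2505 = -2502)
A + u(208, 131) = -2502 + 208/131 = -327554/131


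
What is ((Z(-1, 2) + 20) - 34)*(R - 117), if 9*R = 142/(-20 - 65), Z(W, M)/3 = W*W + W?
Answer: 1255058/765 ≈ 1640.6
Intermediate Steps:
Z(W, M) = 3*W + 3*W**2 (Z(W, M) = 3*(W*W + W) = 3*(W**2 + W) = 3*(W + W**2) = 3*W + 3*W**2)
R = -142/765 (R = (142/(-20 - 65))/9 = (142/(-85))/9 = (142*(-1/85))/9 = (1/9)*(-142/85) = -142/765 ≈ -0.18562)
((Z(-1, 2) + 20) - 34)*(R - 117) = ((3*(-1)*(1 - 1) + 20) - 34)*(-142/765 - 117) = ((3*(-1)*0 + 20) - 34)*(-89647/765) = ((0 + 20) - 34)*(-89647/765) = (20 - 34)*(-89647/765) = -14*(-89647/765) = 1255058/765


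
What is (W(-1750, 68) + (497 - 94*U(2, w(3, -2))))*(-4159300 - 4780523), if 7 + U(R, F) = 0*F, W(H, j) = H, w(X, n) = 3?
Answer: 5319194685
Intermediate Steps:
U(R, F) = -7 (U(R, F) = -7 + 0*F = -7 + 0 = -7)
(W(-1750, 68) + (497 - 94*U(2, w(3, -2))))*(-4159300 - 4780523) = (-1750 + (497 - 94*(-7)))*(-4159300 - 4780523) = (-1750 + (497 + 658))*(-8939823) = (-1750 + 1155)*(-8939823) = -595*(-8939823) = 5319194685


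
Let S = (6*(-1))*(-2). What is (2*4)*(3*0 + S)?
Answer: 96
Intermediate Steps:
S = 12 (S = -6*(-2) = 12)
(2*4)*(3*0 + S) = (2*4)*(3*0 + 12) = 8*(0 + 12) = 8*12 = 96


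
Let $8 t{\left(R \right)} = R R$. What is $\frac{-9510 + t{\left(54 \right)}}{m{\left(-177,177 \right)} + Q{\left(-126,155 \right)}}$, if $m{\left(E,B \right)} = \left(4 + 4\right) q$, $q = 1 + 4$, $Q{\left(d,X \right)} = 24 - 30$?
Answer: $- \frac{18291}{68} \approx -268.99$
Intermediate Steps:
$t{\left(R \right)} = \frac{R^{2}}{8}$ ($t{\left(R \right)} = \frac{R R}{8} = \frac{R^{2}}{8}$)
$Q{\left(d,X \right)} = -6$ ($Q{\left(d,X \right)} = 24 - 30 = -6$)
$q = 5$
$m{\left(E,B \right)} = 40$ ($m{\left(E,B \right)} = \left(4 + 4\right) 5 = 8 \cdot 5 = 40$)
$\frac{-9510 + t{\left(54 \right)}}{m{\left(-177,177 \right)} + Q{\left(-126,155 \right)}} = \frac{-9510 + \frac{54^{2}}{8}}{40 - 6} = \frac{-9510 + \frac{1}{8} \cdot 2916}{34} = \left(-9510 + \frac{729}{2}\right) \frac{1}{34} = \left(- \frac{18291}{2}\right) \frac{1}{34} = - \frac{18291}{68}$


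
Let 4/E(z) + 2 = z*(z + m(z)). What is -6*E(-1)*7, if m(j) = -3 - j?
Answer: -168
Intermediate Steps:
E(z) = 4/(-2 - 3*z) (E(z) = 4/(-2 + z*(z + (-3 - z))) = 4/(-2 + z*(-3)) = 4/(-2 - 3*z))
-6*E(-1)*7 = -(-24)/(2 + 3*(-1))*7 = -(-24)/(2 - 3)*7 = -(-24)/(-1)*7 = -(-24)*(-1)*7 = -6*4*7 = -24*7 = -168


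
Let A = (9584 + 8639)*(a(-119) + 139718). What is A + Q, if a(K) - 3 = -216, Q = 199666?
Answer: 2542399281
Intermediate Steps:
a(K) = -213 (a(K) = 3 - 216 = -213)
A = 2542199615 (A = (9584 + 8639)*(-213 + 139718) = 18223*139505 = 2542199615)
A + Q = 2542199615 + 199666 = 2542399281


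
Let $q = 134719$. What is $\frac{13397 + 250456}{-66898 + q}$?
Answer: $\frac{87951}{22607} \approx 3.8904$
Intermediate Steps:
$\frac{13397 + 250456}{-66898 + q} = \frac{13397 + 250456}{-66898 + 134719} = \frac{263853}{67821} = 263853 \cdot \frac{1}{67821} = \frac{87951}{22607}$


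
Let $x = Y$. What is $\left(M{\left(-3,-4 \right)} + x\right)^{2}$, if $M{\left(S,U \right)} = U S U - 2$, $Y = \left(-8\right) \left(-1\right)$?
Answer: $1764$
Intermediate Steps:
$Y = 8$
$M{\left(S,U \right)} = -2 + S U^{2}$ ($M{\left(S,U \right)} = S U U - 2 = S U^{2} - 2 = -2 + S U^{2}$)
$x = 8$
$\left(M{\left(-3,-4 \right)} + x\right)^{2} = \left(\left(-2 - 3 \left(-4\right)^{2}\right) + 8\right)^{2} = \left(\left(-2 - 48\right) + 8\right)^{2} = \left(-50 + 8\right)^{2} = \left(-42\right)^{2} = 1764$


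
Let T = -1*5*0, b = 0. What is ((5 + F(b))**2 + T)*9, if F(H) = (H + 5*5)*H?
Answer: 225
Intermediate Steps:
F(H) = H*(25 + H) (F(H) = (H + 25)*H = (25 + H)*H = H*(25 + H))
T = 0 (T = -5*0 = 0)
((5 + F(b))**2 + T)*9 = ((5 + 0*(25 + 0))**2 + 0)*9 = ((5 + 0*25)**2 + 0)*9 = ((5 + 0)**2 + 0)*9 = (5**2 + 0)*9 = (25 + 0)*9 = 25*9 = 225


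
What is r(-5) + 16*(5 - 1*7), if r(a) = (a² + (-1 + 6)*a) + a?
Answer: -37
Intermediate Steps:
r(a) = a² + 6*a (r(a) = (a² + 5*a) + a = a² + 6*a)
r(-5) + 16*(5 - 1*7) = -5*(6 - 5) + 16*(5 - 1*7) = -5*1 + 16*(5 - 7) = -5 + 16*(-2) = -5 - 32 = -37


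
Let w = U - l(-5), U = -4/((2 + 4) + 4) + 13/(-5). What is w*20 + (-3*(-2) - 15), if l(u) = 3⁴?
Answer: -1689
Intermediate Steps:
l(u) = 81
U = -3 (U = -4/(6 + 4) + 13*(-⅕) = -4/10 - 13/5 = -4*⅒ - 13/5 = -⅖ - 13/5 = -3)
w = -84 (w = -3 - 1*81 = -3 - 81 = -84)
w*20 + (-3*(-2) - 15) = -84*20 + (-3*(-2) - 15) = -1680 + (6 - 15) = -1680 - 9 = -1689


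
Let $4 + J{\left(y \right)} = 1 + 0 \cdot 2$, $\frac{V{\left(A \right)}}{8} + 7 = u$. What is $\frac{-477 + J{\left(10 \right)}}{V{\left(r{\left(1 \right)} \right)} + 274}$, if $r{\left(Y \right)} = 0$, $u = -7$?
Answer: $- \frac{80}{27} \approx -2.963$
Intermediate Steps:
$V{\left(A \right)} = -112$ ($V{\left(A \right)} = -56 + 8 \left(-7\right) = -56 - 56 = -112$)
$J{\left(y \right)} = -3$ ($J{\left(y \right)} = -4 + \left(1 + 0 \cdot 2\right) = -4 + \left(1 + 0\right) = -4 + 1 = -3$)
$\frac{-477 + J{\left(10 \right)}}{V{\left(r{\left(1 \right)} \right)} + 274} = \frac{-477 - 3}{-112 + 274} = - \frac{480}{162} = \left(-480\right) \frac{1}{162} = - \frac{80}{27}$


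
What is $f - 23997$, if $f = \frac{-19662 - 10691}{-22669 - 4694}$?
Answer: $- \frac{656599558}{27363} \approx -23996.0$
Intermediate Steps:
$f = \frac{30353}{27363}$ ($f = - \frac{30353}{-27363} = \left(-30353\right) \left(- \frac{1}{27363}\right) = \frac{30353}{27363} \approx 1.1093$)
$f - 23997 = \frac{30353}{27363} - 23997 = - \frac{656599558}{27363}$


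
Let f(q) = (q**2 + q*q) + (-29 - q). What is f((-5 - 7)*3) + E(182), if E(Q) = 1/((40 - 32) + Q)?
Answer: 493811/190 ≈ 2599.0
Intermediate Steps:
f(q) = -29 - q + 2*q**2 (f(q) = (q**2 + q**2) + (-29 - q) = 2*q**2 + (-29 - q) = -29 - q + 2*q**2)
E(Q) = 1/(8 + Q)
f((-5 - 7)*3) + E(182) = (-29 - (-5 - 7)*3 + 2*((-5 - 7)*3)**2) + 1/(8 + 182) = (-29 - (-12)*3 + 2*(-12*3)**2) + 1/190 = (-29 - 1*(-36) + 2*(-36)**2) + 1/190 = (-29 + 36 + 2*1296) + 1/190 = (-29 + 36 + 2592) + 1/190 = 2599 + 1/190 = 493811/190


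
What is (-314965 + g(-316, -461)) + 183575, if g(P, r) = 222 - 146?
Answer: -131314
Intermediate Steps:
g(P, r) = 76
(-314965 + g(-316, -461)) + 183575 = (-314965 + 76) + 183575 = -314889 + 183575 = -131314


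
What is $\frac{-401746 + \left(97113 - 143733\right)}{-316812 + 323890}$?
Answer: $- \frac{224183}{3539} \approx -63.346$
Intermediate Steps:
$\frac{-401746 + \left(97113 - 143733\right)}{-316812 + 323890} = \frac{-401746 - 46620}{7078} = \left(-448366\right) \frac{1}{7078} = - \frac{224183}{3539}$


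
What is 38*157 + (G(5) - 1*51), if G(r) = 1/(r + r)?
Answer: 59151/10 ≈ 5915.1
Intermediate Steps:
G(r) = 1/(2*r)
38*157 + (G(5) - 1*51) = 38*157 + ((1/2)/5 - 1*51) = 5966 + ((1/2)*(1/5) - 51) = 5966 + (1/10 - 51) = 5966 - 509/10 = 59151/10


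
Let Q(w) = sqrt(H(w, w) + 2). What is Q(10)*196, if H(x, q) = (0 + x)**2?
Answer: 196*sqrt(102) ≈ 1979.5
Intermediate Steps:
H(x, q) = x**2
Q(w) = sqrt(2 + w**2) (Q(w) = sqrt(w**2 + 2) = sqrt(2 + w**2))
Q(10)*196 = sqrt(2 + 10**2)*196 = sqrt(2 + 100)*196 = sqrt(102)*196 = 196*sqrt(102)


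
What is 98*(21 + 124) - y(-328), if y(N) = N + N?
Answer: 14866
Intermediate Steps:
y(N) = 2*N
98*(21 + 124) - y(-328) = 98*(21 + 124) - 2*(-328) = 98*145 - 1*(-656) = 14210 + 656 = 14866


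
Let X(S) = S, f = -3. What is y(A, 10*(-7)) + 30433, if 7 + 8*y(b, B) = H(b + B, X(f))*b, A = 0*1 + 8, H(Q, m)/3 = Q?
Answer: 241969/8 ≈ 30246.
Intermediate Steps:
H(Q, m) = 3*Q
A = 8 (A = 0 + 8 = 8)
y(b, B) = -7/8 + b*(3*B + 3*b)/8 (y(b, B) = -7/8 + ((3*(b + B))*b)/8 = -7/8 + ((3*(B + b))*b)/8 = -7/8 + ((3*B + 3*b)*b)/8 = -7/8 + (b*(3*B + 3*b))/8 = -7/8 + b*(3*B + 3*b)/8)
y(A, 10*(-7)) + 30433 = (-7/8 + (3/8)*8*(10*(-7) + 8)) + 30433 = (-7/8 + (3/8)*8*(-70 + 8)) + 30433 = (-7/8 + (3/8)*8*(-62)) + 30433 = (-7/8 - 186) + 30433 = -1495/8 + 30433 = 241969/8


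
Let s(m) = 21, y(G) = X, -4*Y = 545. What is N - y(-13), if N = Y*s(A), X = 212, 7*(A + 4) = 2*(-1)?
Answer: -12293/4 ≈ -3073.3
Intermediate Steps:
Y = -545/4 (Y = -¼*545 = -545/4 ≈ -136.25)
A = -30/7 (A = -4 + (2*(-1))/7 = -4 + (⅐)*(-2) = -4 - 2/7 = -30/7 ≈ -4.2857)
y(G) = 212
N = -11445/4 (N = -545/4*21 = -11445/4 ≈ -2861.3)
N - y(-13) = -11445/4 - 1*212 = -11445/4 - 212 = -12293/4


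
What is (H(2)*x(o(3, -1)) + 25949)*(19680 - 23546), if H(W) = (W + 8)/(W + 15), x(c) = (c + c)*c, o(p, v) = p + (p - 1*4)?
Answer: -1705729458/17 ≈ -1.0034e+8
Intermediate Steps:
o(p, v) = -4 + 2*p (o(p, v) = p + (p - 4) = p + (-4 + p) = -4 + 2*p)
x(c) = 2*c**2 (x(c) = (2*c)*c = 2*c**2)
H(W) = (8 + W)/(15 + W)
(H(2)*x(o(3, -1)) + 25949)*(19680 - 23546) = (((8 + 2)/(15 + 2))*(2*(-4 + 2*3)**2) + 25949)*(19680 - 23546) = ((10/17)*(2*(-4 + 6)**2) + 25949)*(-3866) = (((1/17)*10)*(2*2**2) + 25949)*(-3866) = (10*(2*4)/17 + 25949)*(-3866) = ((10/17)*8 + 25949)*(-3866) = (80/17 + 25949)*(-3866) = (441213/17)*(-3866) = -1705729458/17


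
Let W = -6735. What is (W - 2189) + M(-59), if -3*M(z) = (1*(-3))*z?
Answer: -8983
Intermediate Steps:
M(z) = z (M(z) = -1*(-3)*z/3 = -(-1)*z = z)
(W - 2189) + M(-59) = (-6735 - 2189) - 59 = -8924 - 59 = -8983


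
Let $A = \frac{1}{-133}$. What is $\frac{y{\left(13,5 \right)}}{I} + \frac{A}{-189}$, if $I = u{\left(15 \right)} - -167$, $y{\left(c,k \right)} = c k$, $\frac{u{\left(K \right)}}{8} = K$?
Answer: $\frac{233456}{1030617} \approx 0.22652$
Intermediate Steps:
$u{\left(K \right)} = 8 K$
$I = 287$ ($I = 8 \cdot 15 - -167 = 120 + 167 = 287$)
$A = - \frac{1}{133} \approx -0.0075188$
$\frac{y{\left(13,5 \right)}}{I} + \frac{A}{-189} = \frac{13 \cdot 5}{287} - \frac{1}{133 \left(-189\right)} = 65 \cdot \frac{1}{287} - - \frac{1}{25137} = \frac{65}{287} + \frac{1}{25137} = \frac{233456}{1030617}$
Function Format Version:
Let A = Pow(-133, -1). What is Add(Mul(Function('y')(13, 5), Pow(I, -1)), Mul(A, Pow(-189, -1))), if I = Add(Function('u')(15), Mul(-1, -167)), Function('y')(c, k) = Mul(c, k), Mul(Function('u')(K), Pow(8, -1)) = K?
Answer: Rational(233456, 1030617) ≈ 0.22652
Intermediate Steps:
Function('u')(K) = Mul(8, K)
I = 287 (I = Add(Mul(8, 15), Mul(-1, -167)) = Add(120, 167) = 287)
A = Rational(-1, 133) ≈ -0.0075188
Add(Mul(Function('y')(13, 5), Pow(I, -1)), Mul(A, Pow(-189, -1))) = Add(Mul(Mul(13, 5), Pow(287, -1)), Mul(Rational(-1, 133), Pow(-189, -1))) = Add(Mul(65, Rational(1, 287)), Mul(Rational(-1, 133), Rational(-1, 189))) = Add(Rational(65, 287), Rational(1, 25137)) = Rational(233456, 1030617)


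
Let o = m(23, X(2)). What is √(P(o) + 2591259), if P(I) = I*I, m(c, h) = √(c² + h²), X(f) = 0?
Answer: 2*√647947 ≈ 1609.9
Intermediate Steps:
o = 23 (o = √(23² + 0²) = √(529 + 0) = √529 = 23)
P(I) = I²
√(P(o) + 2591259) = √(23² + 2591259) = √(529 + 2591259) = √2591788 = 2*√647947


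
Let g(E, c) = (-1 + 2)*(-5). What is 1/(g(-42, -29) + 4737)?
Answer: 1/4732 ≈ 0.00021133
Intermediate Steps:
g(E, c) = -5 (g(E, c) = 1*(-5) = -5)
1/(g(-42, -29) + 4737) = 1/(-5 + 4737) = 1/4732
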